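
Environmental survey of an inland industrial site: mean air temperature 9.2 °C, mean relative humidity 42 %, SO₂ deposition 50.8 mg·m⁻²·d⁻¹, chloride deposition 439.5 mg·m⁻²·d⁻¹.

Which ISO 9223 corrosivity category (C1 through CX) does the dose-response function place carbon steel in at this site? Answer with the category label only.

carbon steel: T≤10 °C ⇒ hinge +0.150·(9.2−10) = -0.1200
  SO₂ term: 1.77·50.8^0.52·exp(0.02·42-0.1200) = 28.04
  Sd branch = 0.102·Sd^0.62·e^(0.033·RH+0.04·T) = 25.64 μm/a
  r_corr = 28.04 + 25.64 = 53.68 μm/a
ISO 9223 Table 2 (carbon steel): 50 < 53.7 ≤ 80 μm/a ⇒ C4

C4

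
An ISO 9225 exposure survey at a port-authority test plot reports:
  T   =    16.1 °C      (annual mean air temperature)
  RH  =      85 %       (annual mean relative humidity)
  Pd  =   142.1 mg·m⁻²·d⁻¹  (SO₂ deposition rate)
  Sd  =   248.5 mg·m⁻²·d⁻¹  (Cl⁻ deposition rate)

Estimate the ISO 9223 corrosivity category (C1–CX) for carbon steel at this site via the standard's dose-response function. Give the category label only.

carbon steel: T>10 °C ⇒ hinge -0.054·(16.1−10) = -0.3294
  SO₂ term: 1.77·142.1^0.52·exp(0.02·85-0.3294) = 91.74
  Cl⁻ term: 0.102·248.5^0.62·exp(0.033·85+0.04·16.1) = 98.08
  r_corr = 91.74 + 98.08 = 189.8 μm/a
Category bounds: 80…200 μm/a bracket r_corr ⇒ C5

C5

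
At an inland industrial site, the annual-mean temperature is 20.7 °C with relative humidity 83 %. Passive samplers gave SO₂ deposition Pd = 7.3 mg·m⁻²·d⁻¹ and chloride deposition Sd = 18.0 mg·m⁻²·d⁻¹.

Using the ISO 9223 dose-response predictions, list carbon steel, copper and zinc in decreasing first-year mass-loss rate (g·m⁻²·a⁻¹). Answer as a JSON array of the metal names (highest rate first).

carbon steel: f(T) = -0.054·(T−10) [T>10 °C] = -0.5778
  sulphur-dioxide contribution → 14.69 μm/a
  chloride contribution → 21.68 μm/a
  ⇒ r_corr(carbon steel) = 36.36 μm/a
  mass loss = 36.36 μm/a × 7.85 g/cm³ = 285.4 g·m⁻²·a⁻¹
copper: temperature factor f = -0.080·(10.7) = -0.8560
  sulphur-dioxide contribution → 0.5055 μm/a
  chloride contribution → 1.224 μm/a
  total first-year rate 1.73 μm/a
  mass loss = 1.73 μm/a × 8.96 g/cm³ = 15.5 g·m⁻²·a⁻¹
zinc: f(T) = -0.071·(T−10) [T>10 °C] = -0.7597
  sulphur-dioxide contribution → 0.6586 μm/a
  chloride contribution → 1.026 μm/a
  total first-year rate 1.684 μm/a
  mass loss = 1.684 μm/a × 7.14 g/cm³ = 12.03 g·m⁻²·a⁻¹
Ordering by g·m⁻²·a⁻¹: carbon steel (285) > copper (15.5) > zinc (12)

["carbon steel", "copper", "zinc"]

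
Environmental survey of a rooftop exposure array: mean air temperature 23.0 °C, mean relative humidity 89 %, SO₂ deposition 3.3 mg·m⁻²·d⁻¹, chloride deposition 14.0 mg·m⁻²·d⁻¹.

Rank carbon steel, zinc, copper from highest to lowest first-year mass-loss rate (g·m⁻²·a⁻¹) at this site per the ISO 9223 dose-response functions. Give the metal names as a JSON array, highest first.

["carbon steel", "copper", "zinc"]

carbon steel: f(T) = -0.054·(T−10) [T>10 °C] = -0.7020
  sulphur-dioxide contribution → 9.678 μm/a
  chloride contribution → 24.79 μm/a
  ⇒ r_corr(carbon steel) = 34.47 μm/a
  mass loss = 34.47 μm/a × 7.85 g/cm³ = 270.6 g·m⁻²·a⁻¹
zinc: T>10 °C ⇒ hinge -0.071·(23.0−10) = -0.9230
  sulphur-dioxide contribution → 0.5199 μm/a
  chloride contribution → 1.134 μm/a
  ⇒ r_corr(zinc) = 1.654 μm/a
  mass loss = 1.654 μm/a × 7.14 g/cm³ = 11.81 g·m⁻²·a⁻¹
copper: f(T) = -0.080·(T−10) [T>10 °C] = -1.0400
  sulphur-dioxide contribution → 0.4874 μm/a
  chloride contribution → 1.589 μm/a
  ⇒ r_corr(copper) = 2.076 μm/a
  mass loss = 2.076 μm/a × 8.96 g/cm³ = 18.6 g·m⁻²·a⁻¹
Ordering by g·m⁻²·a⁻¹: carbon steel (271) > copper (18.6) > zinc (11.8)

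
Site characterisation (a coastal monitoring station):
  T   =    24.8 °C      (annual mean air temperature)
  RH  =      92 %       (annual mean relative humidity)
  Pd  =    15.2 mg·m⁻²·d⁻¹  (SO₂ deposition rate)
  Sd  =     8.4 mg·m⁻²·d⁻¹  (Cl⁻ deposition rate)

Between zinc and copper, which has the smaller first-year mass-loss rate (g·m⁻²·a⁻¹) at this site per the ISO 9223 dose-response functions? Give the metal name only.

zinc: temperature factor f = -0.071·(14.8) = -1.0508
  sulphur-dioxide contribution → 1.028 μm/a
  chloride contribution → 1.012 μm/a
  ⇒ r_corr(zinc) = 2.04 μm/a
  mass loss = 2.04 μm/a × 7.14 g/cm³ = 14.57 g·m⁻²·a⁻¹
copper: temperature factor f = -0.080·(14.8) = -1.1840
  sulphur-dioxide contribution → 0.7494 μm/a
  chloride contribution → 1.684 μm/a
  total first-year rate 2.434 μm/a
  mass loss = 2.434 μm/a × 8.96 g/cm³ = 21.81 g·m⁻²·a⁻¹
Ordering by g·m⁻²·a⁻¹: copper (21.8) > zinc (14.6)

zinc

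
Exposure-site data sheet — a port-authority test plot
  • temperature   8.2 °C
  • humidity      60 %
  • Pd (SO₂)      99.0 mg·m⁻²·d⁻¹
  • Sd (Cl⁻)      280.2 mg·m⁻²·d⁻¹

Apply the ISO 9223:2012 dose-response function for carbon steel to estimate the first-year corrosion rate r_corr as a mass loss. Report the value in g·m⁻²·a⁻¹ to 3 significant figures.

r_corr = 649 g·m⁻²·a⁻¹

carbon steel: temperature factor f = +0.150·(-1.8) = -0.2700
  Pd branch = 1.77·Pd^0.52·e^(0.02·RH+f) = 48.93 μm/a
  Cl⁻ term: 0.102·280.2^0.62·exp(0.033·60+0.04·8.2) = 33.76
  sum: 48.93 + 33.76 → r_corr = 82.69 μm/a
Convert to mass loss: 82.69 μm/a × 7.85 g/cm³ = 649.1 g·m⁻²·a⁻¹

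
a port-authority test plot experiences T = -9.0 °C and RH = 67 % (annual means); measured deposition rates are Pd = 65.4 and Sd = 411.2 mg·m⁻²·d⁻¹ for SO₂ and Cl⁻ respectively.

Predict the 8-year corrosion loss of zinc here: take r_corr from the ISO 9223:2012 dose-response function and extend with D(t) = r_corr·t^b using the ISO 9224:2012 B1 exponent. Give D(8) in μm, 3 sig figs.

zinc: T≤10 °C ⇒ hinge +0.038·(-9.0−10) = -0.7220
  SO₂ term: 0.0129·65.4^0.44·exp(0.046·67-0.7220) = 0.8598
  Cl⁻ term: 0.0175·411.2^0.57·exp(0.008·67+0.085·-9.0) = 0.4301
  sum: 0.8598 + 0.4301 → r_corr = 1.29 μm/a
Long-term exponent b (ISO 9224 Table 2, B1) = 0.813
  D(8) = 1.29 × 8^0.813 = 1.29 × 5.423 = 6.995 μm

D(8) = 6.99 μm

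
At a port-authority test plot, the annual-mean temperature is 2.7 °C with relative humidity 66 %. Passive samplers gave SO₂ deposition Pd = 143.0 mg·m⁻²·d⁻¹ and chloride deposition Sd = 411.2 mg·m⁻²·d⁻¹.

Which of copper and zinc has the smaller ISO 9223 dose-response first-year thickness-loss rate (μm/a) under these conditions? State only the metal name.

copper: temperature factor f = +0.126·(-7.3) = -0.9198
  Pd branch = 0.0053·Pd^0.26·e^(0.059·RH+f) = 0.377 μm/a
  Cl⁻ term: 0.01025·411.2^0.27·exp(0.036·66+0.049·2.7) = 0.6395
  r_corr = 0.377 + 0.6395 = 1.017 μm/a
zinc: f(T) = +0.038·(T−10) [T≤10 °C] = -0.2774
  SO₂ term: 0.0129·143.0^0.44·exp(0.046·66-0.2774) = 1.807
  Cl⁻ term: 0.0175·411.2^0.57·exp(0.008·66+0.085·2.7) = 1.154
  r_corr = 1.807 + 1.154 = 2.961 μm/a
Ordering by μm/a: zinc (2.96) > copper (1.02)

copper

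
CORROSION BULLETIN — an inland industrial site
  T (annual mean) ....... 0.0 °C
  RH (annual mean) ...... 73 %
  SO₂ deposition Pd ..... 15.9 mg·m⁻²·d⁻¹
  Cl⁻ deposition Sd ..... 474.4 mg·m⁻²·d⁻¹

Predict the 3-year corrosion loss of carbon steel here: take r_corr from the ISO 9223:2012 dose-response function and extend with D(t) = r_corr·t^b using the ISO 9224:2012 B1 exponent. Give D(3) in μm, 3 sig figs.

carbon steel: temperature factor f = +0.150·(-10.0) = -1.5000
  Pd branch = 1.77·Pd^0.52·e^(0.02·RH+f) = 7.167 μm/a
  Sd branch = 0.102·Sd^0.62·e^(0.033·RH+0.04·T) = 51.76 μm/a
  r_corr = 7.167 + 51.76 = 58.93 μm/a
Power-law: D(3) = r_corr · 3^0.523
  D(3) = 58.93 × 3^0.523 = 58.93 × 1.776 = 104.7 μm

D(3) = 105 μm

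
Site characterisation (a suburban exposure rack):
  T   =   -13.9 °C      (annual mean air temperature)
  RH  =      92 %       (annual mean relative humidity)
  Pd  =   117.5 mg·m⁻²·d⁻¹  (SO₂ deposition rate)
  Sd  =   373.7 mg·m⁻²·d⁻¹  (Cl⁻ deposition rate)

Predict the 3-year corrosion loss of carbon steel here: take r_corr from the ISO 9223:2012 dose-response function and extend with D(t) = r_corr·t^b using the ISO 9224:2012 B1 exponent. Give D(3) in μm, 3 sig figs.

carbon steel: temperature factor f = +0.150·(-23.9) = -3.5850
  Pd branch = 1.77·Pd^0.52·e^(0.02·RH+f) = 3.686 μm/a
  Cl⁻ term: 0.102·373.7^0.62·exp(0.033·92+0.04·-13.9) = 47.93
  r_corr = 3.686 + 47.93 = 51.62 μm/a
Long-term exponent b (ISO 9224 Table 2, B1) = 0.523
  D(3) = 51.62 × 3^0.523 = 51.62 × 1.776 = 91.69 μm

D(3) = 91.7 μm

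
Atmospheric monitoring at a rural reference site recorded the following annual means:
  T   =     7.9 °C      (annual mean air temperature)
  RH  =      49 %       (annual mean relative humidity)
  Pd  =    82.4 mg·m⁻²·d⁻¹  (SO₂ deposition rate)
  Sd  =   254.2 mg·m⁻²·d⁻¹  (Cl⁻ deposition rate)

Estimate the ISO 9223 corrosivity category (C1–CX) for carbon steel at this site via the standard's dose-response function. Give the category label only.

carbon steel: temperature factor f = +0.150·(-2.1) = -0.3150
  Pd branch = 1.77·Pd^0.52·e^(0.02·RH+f) = 34.12 μm/a
  Sd branch = 0.102·Sd^0.62·e^(0.033·RH+0.04·T) = 21.84 μm/a
  sum: 34.12 + 21.84 → r_corr = 55.97 μm/a
56 μm/a falls in (50, 80] for carbon steel → category C4

C4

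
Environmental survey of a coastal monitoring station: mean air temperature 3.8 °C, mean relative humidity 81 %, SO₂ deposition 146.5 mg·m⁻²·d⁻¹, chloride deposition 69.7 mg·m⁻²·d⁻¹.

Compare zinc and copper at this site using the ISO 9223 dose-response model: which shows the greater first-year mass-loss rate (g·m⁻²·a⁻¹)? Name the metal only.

zinc: T≤10 °C ⇒ hinge +0.038·(3.8−10) = -0.2356
  Pd branch = 0.0129·Pd^0.44·e^(0.046·RH+f) = 3.797 μm/a
  Sd branch = 0.0175·Sd^0.57·e^(0.008·RH+0.085·T) = 0.5193 μm/a
  sum: 3.797 + 0.5193 → r_corr = 4.316 μm/a
  mass loss = 4.316 μm/a × 7.14 g/cm³ = 30.82 g·m⁻²·a⁻¹
copper: temperature factor f = +0.126·(-6.2) = -0.7812
  SO₂ term: 0.0053·146.5^0.26·exp(0.059·81-0.7812) = 1.056
  Cl⁻ term: 0.01025·69.7^0.27·exp(0.036·81+0.049·3.8) = 0.7172
  sum: 1.056 + 0.7172 → r_corr = 1.773 μm/a
  mass loss = 1.773 μm/a × 8.96 g/cm³ = 15.89 g·m⁻²·a⁻¹
Ordering by g·m⁻²·a⁻¹: zinc (30.8) > copper (15.9)

zinc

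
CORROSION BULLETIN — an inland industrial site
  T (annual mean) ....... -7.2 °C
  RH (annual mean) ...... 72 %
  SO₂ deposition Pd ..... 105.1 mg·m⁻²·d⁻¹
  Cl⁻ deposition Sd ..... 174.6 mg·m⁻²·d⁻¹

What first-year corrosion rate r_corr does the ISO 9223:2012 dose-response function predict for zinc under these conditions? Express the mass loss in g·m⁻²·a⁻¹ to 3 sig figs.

r_corr = 12.5 g·m⁻²·a⁻¹

zinc: f(T) = +0.038·(T−10) [T≤10 °C] = -0.6536
  sulphur-dioxide contribution → 1.428 μm/a
  chloride contribution → 0.3202 μm/a
  ⇒ r_corr(zinc) = 1.748 μm/a
Convert to mass loss: 1.748 μm/a × 7.14 g/cm³ = 12.48 g·m⁻²·a⁻¹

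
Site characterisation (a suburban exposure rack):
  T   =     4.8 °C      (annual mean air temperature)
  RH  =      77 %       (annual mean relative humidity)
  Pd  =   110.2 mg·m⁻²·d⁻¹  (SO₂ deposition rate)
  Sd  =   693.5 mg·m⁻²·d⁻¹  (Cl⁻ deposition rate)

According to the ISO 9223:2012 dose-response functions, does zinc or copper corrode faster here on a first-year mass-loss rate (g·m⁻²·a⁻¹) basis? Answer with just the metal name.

zinc: f(T) = +0.038·(T−10) [T≤10 °C] = -0.1976
  SO₂ term: 0.0129·110.2^0.44·exp(0.046·77-0.1976) = 2.895
  Sd branch = 0.0175·Sd^0.57·e^(0.008·RH+0.085·T) = 2.028 μm/a
  r_corr = 2.895 + 2.028 = 4.923 μm/a
  mass loss = 4.923 μm/a × 7.14 g/cm³ = 35.15 g·m⁻²·a⁻¹
copper: T≤10 °C ⇒ hinge +0.126·(4.8−10) = -0.6552
  SO₂ term: 0.0053·110.2^0.26·exp(0.059·77-0.6552) = 0.8784
  Sd branch = 0.01025·Sd^0.27·e^(0.036·RH+0.049·T) = 1.213 μm/a
  sum: 0.8784 + 1.213 → r_corr = 2.091 μm/a
  mass loss = 2.091 μm/a × 8.96 g/cm³ = 18.74 g·m⁻²·a⁻¹
Ordering by g·m⁻²·a⁻¹: zinc (35.2) > copper (18.7)

zinc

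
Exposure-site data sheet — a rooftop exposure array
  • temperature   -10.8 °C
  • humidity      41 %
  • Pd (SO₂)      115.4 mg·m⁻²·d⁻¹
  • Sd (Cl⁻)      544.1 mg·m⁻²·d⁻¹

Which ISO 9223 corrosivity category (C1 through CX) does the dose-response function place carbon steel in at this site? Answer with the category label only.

carbon steel: f(T) = +0.150·(T−10) [T≤10 °C] = -3.1200
  sulphur-dioxide contribution → 2.096 μm/a
  chloride contribution → 12.73 μm/a
  ⇒ r_corr(carbon steel) = 14.82 μm/a
ISO 9223 Table 2 (carbon steel): 1.3 < 14.8 ≤ 25 μm/a ⇒ C2

C2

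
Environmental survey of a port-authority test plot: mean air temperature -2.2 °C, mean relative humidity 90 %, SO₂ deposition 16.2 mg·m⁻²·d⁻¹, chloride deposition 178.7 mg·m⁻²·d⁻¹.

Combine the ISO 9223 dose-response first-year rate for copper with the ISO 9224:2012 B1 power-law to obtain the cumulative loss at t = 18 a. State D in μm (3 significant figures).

D(18) = 9.82 μm

copper: temperature factor f = +0.126·(-12.2) = -1.5372
  sulphur-dioxide contribution → 0.4756 μm/a
  chloride contribution → 0.953 μm/a
  total first-year rate 1.429 μm/a
Long-term exponent b (ISO 9224 Table 2, B1) = 0.667
  D(18) = 1.429 × 18^0.667 = 1.429 × 6.875 = 9.822 μm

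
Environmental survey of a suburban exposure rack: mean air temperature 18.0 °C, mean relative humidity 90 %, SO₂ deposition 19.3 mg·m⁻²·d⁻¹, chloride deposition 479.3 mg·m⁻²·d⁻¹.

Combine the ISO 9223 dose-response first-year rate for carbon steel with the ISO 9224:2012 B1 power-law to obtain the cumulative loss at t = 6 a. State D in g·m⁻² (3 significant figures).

carbon steel: T>10 °C ⇒ hinge -0.054·(18.0−10) = -0.4320
  SO₂ term: 1.77·19.3^0.52·exp(0.02·90-0.4320) = 32.4
  Cl⁻ term: 0.102·479.3^0.62·exp(0.033·90+0.04·18.0) = 187.6
  sum: 32.4 + 187.6 → r_corr = 220 μm/a
ISO 9224: D(t) = r_corr · t^b with b = 0.523 (carbon steel, B1)
  D(6) = 220 × 6^0.523 = 220 × 2.553 = 561.4 μm
  Mass loss = 561.4 μm × 7.85 g/cm³ = 4407 g·m⁻²

D(6) = 4.41e+03 g·m⁻²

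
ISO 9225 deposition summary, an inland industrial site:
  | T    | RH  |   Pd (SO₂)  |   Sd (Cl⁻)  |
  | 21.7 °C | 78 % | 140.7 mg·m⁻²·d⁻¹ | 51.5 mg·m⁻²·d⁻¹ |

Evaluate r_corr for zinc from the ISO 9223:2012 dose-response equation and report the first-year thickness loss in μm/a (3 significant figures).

zinc: f(T) = -0.071·(T−10) [T>10 °C] = -0.8307
  SO₂ term: 0.0129·140.7^0.44·exp(0.046·78-0.8307) = 1.792
  Cl⁻ term: 0.0175·51.5^0.57·exp(0.008·78+0.085·21.7) = 1.954
  r_corr = 1.792 + 1.954 = 3.745 μm/a

r_corr = 3.75 μm/a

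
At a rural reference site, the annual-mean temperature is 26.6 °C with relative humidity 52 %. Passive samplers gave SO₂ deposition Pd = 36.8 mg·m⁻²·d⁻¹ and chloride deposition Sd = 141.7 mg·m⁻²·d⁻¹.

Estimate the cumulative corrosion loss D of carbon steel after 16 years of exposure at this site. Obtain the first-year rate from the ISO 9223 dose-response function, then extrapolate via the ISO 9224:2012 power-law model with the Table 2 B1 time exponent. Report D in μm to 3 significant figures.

carbon steel: T>10 °C ⇒ hinge -0.054·(26.6−10) = -0.8964
  sulphur-dioxide contribution → 13.32 μm/a
  chloride contribution → 35.46 μm/a
  ⇒ r_corr(carbon steel) = 48.79 μm/a
Long-term exponent b (ISO 9224 Table 2, B1) = 0.523
  D(16) = 48.79 × 16^0.523 = 48.79 × 4.263 = 208 μm

D(16) = 208 μm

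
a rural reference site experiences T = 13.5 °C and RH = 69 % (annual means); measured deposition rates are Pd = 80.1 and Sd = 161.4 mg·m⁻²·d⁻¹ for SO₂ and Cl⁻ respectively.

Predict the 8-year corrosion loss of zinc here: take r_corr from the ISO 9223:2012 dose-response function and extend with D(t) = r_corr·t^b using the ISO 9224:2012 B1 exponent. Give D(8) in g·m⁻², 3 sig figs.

zinc: temperature factor f = -0.071·(3.5) = -0.2485
  sulphur-dioxide contribution → 1.655 μm/a
  chloride contribution → 1.736 μm/a
  total first-year rate 3.391 μm/a
Long-term exponent b (ISO 9224 Table 2, B1) = 0.813
  D(8) = 3.391 × 8^0.813 = 3.391 × 5.423 = 18.39 μm
  Mass loss = 18.39 μm × 7.14 g/cm³ = 131.3 g·m⁻²

D(8) = 131 g·m⁻²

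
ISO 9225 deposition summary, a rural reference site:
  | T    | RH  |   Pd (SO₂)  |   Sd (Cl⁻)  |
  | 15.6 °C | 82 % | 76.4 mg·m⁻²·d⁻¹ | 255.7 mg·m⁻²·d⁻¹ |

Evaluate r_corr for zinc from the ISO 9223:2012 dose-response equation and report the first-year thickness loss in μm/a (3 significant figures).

r_corr = 5.53 μm/a

zinc: temperature factor f = -0.071·(5.6) = -0.3976
  Pd branch = 0.0129·Pd^0.44·e^(0.046·RH+f) = 2.539 μm/a
  Cl⁻ term: 0.0175·255.7^0.57·exp(0.008·82+0.085·15.6) = 2.994
  sum: 2.539 + 2.994 → r_corr = 5.533 μm/a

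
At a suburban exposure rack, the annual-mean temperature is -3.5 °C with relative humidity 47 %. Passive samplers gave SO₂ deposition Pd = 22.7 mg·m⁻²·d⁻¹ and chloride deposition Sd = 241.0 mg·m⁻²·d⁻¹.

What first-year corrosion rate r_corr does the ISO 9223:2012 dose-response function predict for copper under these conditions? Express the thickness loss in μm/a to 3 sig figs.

copper: T≤10 °C ⇒ hinge +0.126·(-3.5−10) = -1.7010
  SO₂ term: 0.0053·22.7^0.26·exp(0.059·47-1.7010) = 0.03487
  Cl⁻ term: 0.01025·241.0^0.27·exp(0.036·47+0.049·-3.5) = 0.2062
  r_corr = 0.03487 + 0.2062 = 0.241 μm/a

r_corr = 0.241 μm/a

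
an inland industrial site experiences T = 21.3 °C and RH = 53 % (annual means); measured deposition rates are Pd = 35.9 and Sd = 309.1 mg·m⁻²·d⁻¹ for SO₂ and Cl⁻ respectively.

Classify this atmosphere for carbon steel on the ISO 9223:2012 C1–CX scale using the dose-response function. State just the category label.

carbon steel: temperature factor f = -0.054·(11.3) = -0.6102
  Pd branch = 1.77·Pd^0.52·e^(0.02·RH+f) = 17.86 μm/a
  Sd branch = 0.102·Sd^0.62·e^(0.033·RH+0.04·T) = 48.09 μm/a
  r_corr = 17.86 + 48.09 = 65.95 μm/a
ISO 9223 Table 2 (carbon steel): 50 < 66 ≤ 80 μm/a ⇒ C4

C4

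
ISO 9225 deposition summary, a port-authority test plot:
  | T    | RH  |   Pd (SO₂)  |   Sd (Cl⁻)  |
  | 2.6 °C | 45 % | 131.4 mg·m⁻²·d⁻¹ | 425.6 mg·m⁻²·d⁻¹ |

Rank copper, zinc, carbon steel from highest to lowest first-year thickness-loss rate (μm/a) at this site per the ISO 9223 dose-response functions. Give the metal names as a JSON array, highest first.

copper: T≤10 °C ⇒ hinge +0.126·(2.6−10) = -0.9324
  Pd branch = 0.0053·Pd^0.26·e^(0.059·RH+f) = 0.1055 μm/a
  Cl⁻ term: 0.01025·425.6^0.27·exp(0.036·45+0.049·2.6) = 0.3016
  r_corr = 0.1055 + 0.3016 = 0.4071 μm/a
zinc: f(T) = +0.038·(T−10) [T≤10 °C] = -0.2812
  Pd branch = 0.0129·Pd^0.44·e^(0.046·RH+f) = 0.6601 μm/a
  Cl⁻ term: 0.0175·425.6^0.57·exp(0.008·45+0.085·2.6) = 0.986
  r_corr = 0.6601 + 0.986 = 1.646 μm/a
carbon steel: f(T) = +0.150·(T−10) [T≤10 °C] = -1.1100
  Pd branch = 1.77·Pd^0.52·e^(0.02·RH+f) = 18.13 μm/a
  Cl⁻ term: 0.102·425.6^0.62·exp(0.033·45+0.04·2.6) = 21.31
  sum: 18.13 + 21.31 → r_corr = 39.45 μm/a
Ordering by μm/a: carbon steel (39.4) > zinc (1.65) > copper (0.407)

["carbon steel", "zinc", "copper"]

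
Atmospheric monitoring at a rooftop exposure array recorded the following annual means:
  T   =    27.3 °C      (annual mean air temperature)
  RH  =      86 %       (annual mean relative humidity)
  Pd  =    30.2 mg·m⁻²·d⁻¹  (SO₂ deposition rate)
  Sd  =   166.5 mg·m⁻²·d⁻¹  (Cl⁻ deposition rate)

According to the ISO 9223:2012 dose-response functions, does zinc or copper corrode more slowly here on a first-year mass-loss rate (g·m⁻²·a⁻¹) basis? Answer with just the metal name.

copper

zinc: temperature factor f = -0.071·(17.3) = -1.2283
  Pd branch = 0.0129·Pd^0.44·e^(0.046·RH+f) = 0.8839 μm/a
  Cl⁻ term: 0.0175·166.5^0.57·exp(0.008·86+0.085·27.3) = 6.544
  sum: 0.8839 + 6.544 → r_corr = 7.428 μm/a
  mass loss = 7.428 μm/a × 7.14 g/cm³ = 53.03 g·m⁻²·a⁻¹
copper: temperature factor f = -0.080·(17.3) = -1.3840
  SO₂ term: 0.0053·30.2^0.26·exp(0.059·86-1.3840) = 0.5148
  Sd branch = 0.01025·Sd^0.27·e^(0.036·RH+0.049·T) = 3.436 μm/a
  r_corr = 0.5148 + 3.436 = 3.951 μm/a
  mass loss = 3.951 μm/a × 8.96 g/cm³ = 35.4 g·m⁻²·a⁻¹
Ordering by g·m⁻²·a⁻¹: zinc (53) > copper (35.4)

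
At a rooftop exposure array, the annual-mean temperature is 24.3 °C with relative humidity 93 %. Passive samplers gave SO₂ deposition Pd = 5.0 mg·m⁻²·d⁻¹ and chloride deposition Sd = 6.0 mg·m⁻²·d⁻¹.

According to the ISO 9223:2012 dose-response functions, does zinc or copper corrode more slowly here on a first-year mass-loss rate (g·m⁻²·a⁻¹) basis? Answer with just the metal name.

zinc

zinc: temperature factor f = -0.071·(14.3) = -1.0153
  SO₂ term: 0.0129·5.0^0.44·exp(0.046·93-1.0153) = 0.6841
  Sd branch = 0.0175·Sd^0.57·e^(0.008·RH+0.085·T) = 0.8067 μm/a
  sum: 0.6841 + 0.8067 → r_corr = 1.491 μm/a
  mass loss = 1.491 μm/a × 7.14 g/cm³ = 10.64 g·m⁻²·a⁻¹
copper: T>10 °C ⇒ hinge -0.080·(24.3−10) = -1.1440
  Pd branch = 0.0053·Pd^0.26·e^(0.059·RH+f) = 0.6197 μm/a
  Sd branch = 0.01025·Sd^0.27·e^(0.036·RH+0.049·T) = 1.556 μm/a
  r_corr = 0.6197 + 1.556 = 2.175 μm/a
  mass loss = 2.175 μm/a × 8.96 g/cm³ = 19.49 g·m⁻²·a⁻¹
Ordering by g·m⁻²·a⁻¹: copper (19.5) > zinc (10.6)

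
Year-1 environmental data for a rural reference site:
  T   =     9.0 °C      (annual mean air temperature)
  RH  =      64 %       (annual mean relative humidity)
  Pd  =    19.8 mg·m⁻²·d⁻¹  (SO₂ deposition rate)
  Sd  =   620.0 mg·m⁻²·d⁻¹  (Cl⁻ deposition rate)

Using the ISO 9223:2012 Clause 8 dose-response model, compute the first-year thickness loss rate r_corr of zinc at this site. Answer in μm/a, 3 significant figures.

zinc: f(T) = +0.038·(T−10) [T≤10 °C] = -0.0380
  Pd branch = 0.0129·Pd^0.44·e^(0.046·RH+f) = 0.8774 μm/a
  Cl⁻ term: 0.0175·620.0^0.57·exp(0.008·64+0.085·9.0) = 2.451
  sum: 0.8774 + 2.451 → r_corr = 3.328 μm/a

r_corr = 3.33 μm/a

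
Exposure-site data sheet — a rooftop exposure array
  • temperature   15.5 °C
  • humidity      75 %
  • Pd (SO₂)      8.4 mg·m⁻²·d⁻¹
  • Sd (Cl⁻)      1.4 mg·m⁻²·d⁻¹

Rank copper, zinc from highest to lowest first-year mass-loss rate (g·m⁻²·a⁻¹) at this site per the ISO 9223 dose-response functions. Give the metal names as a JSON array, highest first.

["copper", "zinc"]

copper: f(T) = -0.080·(T−10) [T>10 °C] = -0.4400
  sulphur-dioxide contribution → 0.4957 μm/a
  chloride contribution → 0.357 μm/a
  total first-year rate 0.8527 μm/a
  mass loss = 0.8527 μm/a × 8.96 g/cm³ = 7.64 g·m⁻²·a⁻¹
zinc: f(T) = -0.071·(T−10) [T>10 °C] = -0.3905
  sulphur-dioxide contribution → 0.7014 μm/a
  chloride contribution → 0.1442 μm/a
  ⇒ r_corr(zinc) = 0.8457 μm/a
  mass loss = 0.8457 μm/a × 7.14 g/cm³ = 6.038 g·m⁻²·a⁻¹
Ordering by g·m⁻²·a⁻¹: copper (7.64) > zinc (6.04)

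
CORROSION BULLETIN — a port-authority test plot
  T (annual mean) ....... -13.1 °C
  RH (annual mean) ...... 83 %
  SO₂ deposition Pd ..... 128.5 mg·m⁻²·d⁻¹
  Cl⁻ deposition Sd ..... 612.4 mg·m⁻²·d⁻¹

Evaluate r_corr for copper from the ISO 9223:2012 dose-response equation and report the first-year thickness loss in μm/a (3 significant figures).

copper: T≤10 °C ⇒ hinge +0.126·(-13.1−10) = -2.9106
  Pd branch = 0.0053·Pd^0.26·e^(0.059·RH+f) = 0.1365 μm/a
  Cl⁻ term: 0.01025·612.4^0.27·exp(0.036·83+0.049·-13.1) = 0.6055
  sum: 0.1365 + 0.6055 → r_corr = 0.7421 μm/a

r_corr = 0.742 μm/a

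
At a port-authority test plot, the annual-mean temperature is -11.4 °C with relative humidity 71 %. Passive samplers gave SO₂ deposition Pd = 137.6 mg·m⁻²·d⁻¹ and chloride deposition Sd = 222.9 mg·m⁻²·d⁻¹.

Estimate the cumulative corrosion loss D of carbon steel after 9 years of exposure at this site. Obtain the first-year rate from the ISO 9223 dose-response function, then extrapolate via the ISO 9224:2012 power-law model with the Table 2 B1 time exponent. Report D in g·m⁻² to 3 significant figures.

D(9) = 571 g·m⁻²

carbon steel: f(T) = +0.150·(T−10) [T≤10 °C] = -3.2100
  Pd branch = 1.77·Pd^0.52·e^(0.02·RH+f) = 3.825 μm/a
  Sd branch = 0.102·Sd^0.62·e^(0.033·RH+0.04·T) = 19.23 μm/a
  sum: 3.825 + 19.23 → r_corr = 23.05 μm/a
Long-term exponent b (ISO 9224 Table 2, B1) = 0.523
  D(9) = 23.05 × 9^0.523 = 23.05 × 3.156 = 72.75 μm
  Mass loss = 72.75 μm × 7.85 g/cm³ = 571.1 g·m⁻²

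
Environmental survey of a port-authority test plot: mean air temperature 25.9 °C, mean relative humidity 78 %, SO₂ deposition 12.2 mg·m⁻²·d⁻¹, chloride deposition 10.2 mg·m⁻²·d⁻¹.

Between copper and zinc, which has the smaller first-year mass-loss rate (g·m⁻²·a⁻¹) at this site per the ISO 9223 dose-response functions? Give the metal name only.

copper: temperature factor f = -0.080·(15.9) = -1.2720
  SO₂ term: 0.0053·12.2^0.26·exp(0.059·78-1.2720) = 0.2837
  Cl⁻ term: 0.01025·10.2^0.27·exp(0.036·78+0.049·25.9) = 1.132
  sum: 0.2837 + 1.132 → r_corr = 1.415 μm/a
  mass loss = 1.415 μm/a × 8.96 g/cm³ = 12.68 g·m⁻²·a⁻¹
zinc: f(T) = -0.071·(T−10) [T>10 °C] = -1.1289
  Pd branch = 0.0129·Pd^0.44·e^(0.046·RH+f) = 0.4535 μm/a
  Cl⁻ term: 0.0175·10.2^0.57·exp(0.008·78+0.085·25.9) = 1.109
  r_corr = 0.4535 + 1.109 = 1.563 μm/a
  mass loss = 1.563 μm/a × 7.14 g/cm³ = 11.16 g·m⁻²·a⁻¹
Ordering by g·m⁻²·a⁻¹: copper (12.7) > zinc (11.2)

zinc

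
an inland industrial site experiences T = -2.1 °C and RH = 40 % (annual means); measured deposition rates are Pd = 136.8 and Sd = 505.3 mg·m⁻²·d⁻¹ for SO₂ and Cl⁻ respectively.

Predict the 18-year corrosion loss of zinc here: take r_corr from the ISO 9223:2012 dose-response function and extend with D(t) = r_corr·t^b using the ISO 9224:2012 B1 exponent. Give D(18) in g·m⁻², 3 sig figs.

zinc: f(T) = +0.038·(T−10) [T≤10 °C] = -0.4598
  SO₂ term: 0.0129·136.8^0.44·exp(0.046·40-0.4598) = 0.4466
  Sd branch = 0.0175·Sd^0.57·e^(0.008·RH+0.085·T) = 0.7007 μm/a
  r_corr = 0.4466 + 0.7007 = 1.147 μm/a
ISO 9224: D(t) = r_corr · t^b with b = 0.813 (zinc, B1)
  D(18) = 1.147 × 18^0.813 = 1.147 × 10.48 = 12.03 μm
  Mass loss = 12.03 μm × 7.14 g/cm³ = 85.88 g·m⁻²

D(18) = 85.9 g·m⁻²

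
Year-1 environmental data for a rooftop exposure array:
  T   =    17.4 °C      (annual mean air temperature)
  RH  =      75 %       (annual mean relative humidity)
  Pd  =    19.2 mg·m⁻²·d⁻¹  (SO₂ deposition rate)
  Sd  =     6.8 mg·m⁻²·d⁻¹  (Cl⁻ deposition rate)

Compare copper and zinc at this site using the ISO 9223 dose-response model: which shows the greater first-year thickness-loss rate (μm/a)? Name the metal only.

zinc

copper: f(T) = -0.080·(T−10) [T>10 °C] = -0.5920
  Pd branch = 0.0053·Pd^0.26·e^(0.059·RH+f) = 0.5279 μm/a
  Cl⁻ term: 0.01025·6.8^0.27·exp(0.036·75+0.049·17.4) = 0.6003
  r_corr = 0.5279 + 0.6003 = 1.128 μm/a
zinc: T>10 °C ⇒ hinge -0.071·(17.4−10) = -0.5254
  SO₂ term: 0.0129·19.2^0.44·exp(0.046·75-0.5254) = 0.8818
  Cl⁻ term: 0.0175·6.8^0.57·exp(0.008·75+0.085·17.4) = 0.4173
  r_corr = 0.8818 + 0.4173 = 1.299 μm/a
Ordering by μm/a: zinc (1.3) > copper (1.13)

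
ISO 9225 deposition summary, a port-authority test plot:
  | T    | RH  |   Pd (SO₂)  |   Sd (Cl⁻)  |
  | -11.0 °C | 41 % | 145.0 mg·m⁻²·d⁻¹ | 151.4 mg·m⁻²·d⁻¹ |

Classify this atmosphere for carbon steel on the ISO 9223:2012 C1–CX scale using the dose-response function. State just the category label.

carbon steel: temperature factor f = +0.150·(-21.0) = -3.1500
  sulphur-dioxide contribution → 2.291 μm/a
  chloride contribution → 5.712 μm/a
  ⇒ r_corr(carbon steel) = 8.003 μm/a
8 μm/a falls in (1.3, 25] for carbon steel → category C2

C2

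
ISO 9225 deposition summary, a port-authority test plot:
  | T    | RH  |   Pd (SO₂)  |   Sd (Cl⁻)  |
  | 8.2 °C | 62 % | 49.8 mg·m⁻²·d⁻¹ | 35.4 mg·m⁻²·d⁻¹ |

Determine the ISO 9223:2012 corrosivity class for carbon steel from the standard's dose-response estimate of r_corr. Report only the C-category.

C3

carbon steel: f(T) = +0.150·(T−10) [T≤10 °C] = -0.2700
  SO₂ term: 1.77·49.8^0.52·exp(0.02·62-0.2700) = 35.63
  Sd branch = 0.102·Sd^0.62·e^(0.033·RH+0.04·T) = 10 μm/a
  sum: 35.63 + 10 → r_corr = 45.63 μm/a
Category bounds: 25…50 μm/a bracket r_corr ⇒ C3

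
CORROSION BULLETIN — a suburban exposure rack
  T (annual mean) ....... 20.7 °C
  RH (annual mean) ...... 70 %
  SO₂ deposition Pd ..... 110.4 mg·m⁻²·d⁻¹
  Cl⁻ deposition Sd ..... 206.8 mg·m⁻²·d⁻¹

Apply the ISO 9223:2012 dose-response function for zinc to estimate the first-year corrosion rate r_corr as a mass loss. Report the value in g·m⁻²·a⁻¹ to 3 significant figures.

r_corr = 35.1 g·m⁻²·a⁻¹

zinc: f(T) = -0.071·(T−10) [T>10 °C] = -0.7597
  Pd branch = 0.0129·Pd^0.44·e^(0.046·RH+f) = 1.197 μm/a
  Sd branch = 0.0175·Sd^0.57·e^(0.008·RH+0.085·T) = 3.717 μm/a
  sum: 1.197 + 3.717 → r_corr = 4.914 μm/a
Convert to mass loss: 4.914 μm/a × 7.14 g/cm³ = 35.09 g·m⁻²·a⁻¹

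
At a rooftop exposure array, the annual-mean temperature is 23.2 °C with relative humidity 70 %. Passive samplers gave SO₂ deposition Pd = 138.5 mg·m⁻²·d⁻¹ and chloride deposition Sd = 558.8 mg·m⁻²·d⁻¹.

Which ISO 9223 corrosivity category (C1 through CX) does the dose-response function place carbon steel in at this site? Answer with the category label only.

C5

carbon steel: temperature factor f = -0.054·(13.2) = -0.7128
  Pd branch = 1.77·Pd^0.52·e^(0.02·RH+f) = 45.71 μm/a
  Sd branch = 0.102·Sd^0.62·e^(0.033·RH+0.04·T) = 131.3 μm/a
  r_corr = 45.71 + 131.3 = 177 μm/a
Category bounds: 80…200 μm/a bracket r_corr ⇒ C5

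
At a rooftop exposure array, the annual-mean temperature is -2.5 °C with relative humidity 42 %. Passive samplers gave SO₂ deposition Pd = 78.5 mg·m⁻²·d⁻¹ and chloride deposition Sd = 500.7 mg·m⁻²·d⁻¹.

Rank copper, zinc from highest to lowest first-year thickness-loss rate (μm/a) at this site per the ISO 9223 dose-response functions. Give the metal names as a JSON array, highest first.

["zinc", "copper"]

copper: T≤10 °C ⇒ hinge +0.126·(-2.5−10) = -1.5750
  Pd branch = 0.0053·Pd^0.26·e^(0.059·RH+f) = 0.04065 μm/a
  Sd branch = 0.01025·Sd^0.27·e^(0.036·RH+0.049·T) = 0.2203 μm/a
  sum: 0.04065 + 0.2203 → r_corr = 0.261 μm/a
zinc: f(T) = +0.038·(T−10) [T≤10 °C] = -0.4750
  Pd branch = 0.0129·Pd^0.44·e^(0.046·RH+f) = 0.3777 μm/a
  Sd branch = 0.0175·Sd^0.57·e^(0.008·RH+0.085·T) = 0.6846 μm/a
  r_corr = 0.3777 + 0.6846 = 1.062 μm/a
Ordering by μm/a: zinc (1.06) > copper (0.261)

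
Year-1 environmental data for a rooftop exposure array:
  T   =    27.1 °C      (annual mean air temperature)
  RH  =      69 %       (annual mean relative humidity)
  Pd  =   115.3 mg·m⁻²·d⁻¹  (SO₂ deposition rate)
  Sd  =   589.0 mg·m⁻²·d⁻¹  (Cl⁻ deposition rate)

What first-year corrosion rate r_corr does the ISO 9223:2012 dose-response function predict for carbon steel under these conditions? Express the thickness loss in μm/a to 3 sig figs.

r_corr = 186 μm/a

carbon steel: T>10 °C ⇒ hinge -0.054·(27.1−10) = -0.9234
  sulphur-dioxide contribution → 32.99 μm/a
  chloride contribution → 153.4 μm/a
  ⇒ r_corr(carbon steel) = 186.4 μm/a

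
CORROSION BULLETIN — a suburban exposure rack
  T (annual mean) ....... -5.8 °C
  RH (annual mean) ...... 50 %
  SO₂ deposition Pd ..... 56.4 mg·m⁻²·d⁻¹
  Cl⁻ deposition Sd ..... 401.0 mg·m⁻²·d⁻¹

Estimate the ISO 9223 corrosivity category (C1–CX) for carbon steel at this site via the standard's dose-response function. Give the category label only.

carbon steel: T≤10 °C ⇒ hinge +0.150·(-5.8−10) = -2.3700
  sulphur-dioxide contribution → 3.661 μm/a
  chloride contribution → 17.31 μm/a
  total first-year rate 20.97 μm/a
ISO 9223 Table 2 (carbon steel): 1.3 < 21 ≤ 25 μm/a ⇒ C2

C2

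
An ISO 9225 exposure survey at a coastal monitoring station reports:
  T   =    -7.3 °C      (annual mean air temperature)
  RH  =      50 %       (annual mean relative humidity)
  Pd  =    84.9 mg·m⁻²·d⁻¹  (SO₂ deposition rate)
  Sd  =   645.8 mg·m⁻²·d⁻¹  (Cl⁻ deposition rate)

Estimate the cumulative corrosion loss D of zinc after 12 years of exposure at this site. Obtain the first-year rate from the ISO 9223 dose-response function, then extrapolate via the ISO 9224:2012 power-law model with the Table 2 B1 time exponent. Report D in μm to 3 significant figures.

D(12) = 7.78 μm

zinc: temperature factor f = +0.038·(-17.3) = -0.6574
  sulphur-dioxide contribution → 0.4706 μm/a
  chloride contribution → 0.5611 μm/a
  ⇒ r_corr(zinc) = 1.032 μm/a
Power-law: D(12) = r_corr · 12^0.813
  D(12) = 1.032 × 12^0.813 = 1.032 × 7.54 = 7.779 μm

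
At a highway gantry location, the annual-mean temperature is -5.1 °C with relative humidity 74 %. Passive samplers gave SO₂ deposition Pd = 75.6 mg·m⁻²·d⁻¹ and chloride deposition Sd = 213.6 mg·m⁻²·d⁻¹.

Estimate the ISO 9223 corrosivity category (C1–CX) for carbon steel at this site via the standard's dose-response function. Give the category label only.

C3

carbon steel: T≤10 °C ⇒ hinge +0.150·(-5.1−10) = -2.2650
  Pd branch = 1.77·Pd^0.52·e^(0.02·RH+f) = 7.654 μm/a
  Sd branch = 0.102·Sd^0.62·e^(0.033·RH+0.04·T) = 26.6 μm/a
  sum: 7.654 + 26.6 → r_corr = 34.26 μm/a
ISO 9223 Table 2 (carbon steel): 25 < 34.3 ≤ 50 μm/a ⇒ C3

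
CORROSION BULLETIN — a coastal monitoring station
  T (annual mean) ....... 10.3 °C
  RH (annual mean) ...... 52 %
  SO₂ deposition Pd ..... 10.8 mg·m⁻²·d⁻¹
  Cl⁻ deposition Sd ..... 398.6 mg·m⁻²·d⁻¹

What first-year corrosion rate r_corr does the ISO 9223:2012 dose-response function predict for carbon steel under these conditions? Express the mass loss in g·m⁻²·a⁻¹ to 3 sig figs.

carbon steel: T>10 °C ⇒ hinge -0.054·(10.3−10) = -0.0162
  sulphur-dioxide contribution → 16.98 μm/a
  chloride contribution → 35.08 μm/a
  total first-year rate 52.07 μm/a
Convert to mass loss: 52.07 μm/a × 7.85 g/cm³ = 408.7 g·m⁻²·a⁻¹

r_corr = 409 g·m⁻²·a⁻¹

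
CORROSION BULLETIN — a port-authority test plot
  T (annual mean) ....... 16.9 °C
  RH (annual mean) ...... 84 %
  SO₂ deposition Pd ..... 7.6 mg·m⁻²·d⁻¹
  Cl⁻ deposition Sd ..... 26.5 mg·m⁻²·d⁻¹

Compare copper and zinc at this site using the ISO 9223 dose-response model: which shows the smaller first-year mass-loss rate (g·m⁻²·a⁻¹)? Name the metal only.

zinc

copper: T>10 °C ⇒ hinge -0.080·(16.9−10) = -0.5520
  sulphur-dioxide contribution → 0.7344 μm/a
  chloride contribution → 1.169 μm/a
  ⇒ r_corr(copper) = 1.904 μm/a
  mass loss = 1.904 μm/a × 8.96 g/cm³ = 17.06 g·m⁻²·a⁻¹
zinc: f(T) = -0.071·(T−10) [T>10 °C] = -0.4899
  sulphur-dioxide contribution → 0.9194 μm/a
  chloride contribution → 0.9333 μm/a
  total first-year rate 1.853 μm/a
  mass loss = 1.853 μm/a × 7.14 g/cm³ = 13.23 g·m⁻²·a⁻¹
Ordering by g·m⁻²·a⁻¹: copper (17.1) > zinc (13.2)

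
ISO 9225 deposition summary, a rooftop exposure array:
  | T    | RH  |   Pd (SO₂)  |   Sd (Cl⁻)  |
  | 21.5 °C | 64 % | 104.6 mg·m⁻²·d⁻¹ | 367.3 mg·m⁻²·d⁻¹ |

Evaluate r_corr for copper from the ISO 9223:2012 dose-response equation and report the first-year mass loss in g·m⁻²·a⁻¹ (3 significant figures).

copper: temperature factor f = -0.080·(11.5) = -0.9200
  Pd branch = 0.0053·Pd^0.26·e^(0.059·RH+f) = 0.3088 μm/a
  Cl⁻ term: 0.01025·367.3^0.27·exp(0.036·64+0.049·21.5) = 1.45
  r_corr = 0.3088 + 1.45 = 1.759 μm/a
Convert to mass loss: 1.759 μm/a × 8.96 g/cm³ = 15.76 g·m⁻²·a⁻¹

r_corr = 15.8 g·m⁻²·a⁻¹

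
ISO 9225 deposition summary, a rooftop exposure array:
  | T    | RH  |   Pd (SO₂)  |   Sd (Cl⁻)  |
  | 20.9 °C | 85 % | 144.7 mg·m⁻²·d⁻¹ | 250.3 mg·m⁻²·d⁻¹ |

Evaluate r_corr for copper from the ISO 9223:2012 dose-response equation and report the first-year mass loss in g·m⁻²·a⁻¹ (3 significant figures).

copper: f(T) = -0.080·(T−10) [T>10 °C] = -0.8720
  sulphur-dioxide contribution → 1.217 μm/a
  chloride contribution → 2.704 μm/a
  total first-year rate 3.921 μm/a
Convert to mass loss: 3.921 μm/a × 8.96 g/cm³ = 35.13 g·m⁻²·a⁻¹

r_corr = 35.1 g·m⁻²·a⁻¹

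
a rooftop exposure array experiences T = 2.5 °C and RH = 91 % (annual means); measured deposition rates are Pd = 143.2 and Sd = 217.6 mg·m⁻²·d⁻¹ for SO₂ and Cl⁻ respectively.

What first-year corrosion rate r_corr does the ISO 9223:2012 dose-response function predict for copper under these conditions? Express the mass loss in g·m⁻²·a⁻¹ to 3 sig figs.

r_corr = 26.2 g·m⁻²·a⁻¹

copper: T≤10 °C ⇒ hinge +0.126·(2.5−10) = -0.9450
  Pd branch = 0.0053·Pd^0.26·e^(0.059·RH+f) = 1.607 μm/a
  Sd branch = 0.01025·Sd^0.27·e^(0.036·RH+0.049·T) = 1.312 μm/a
  r_corr = 1.607 + 1.312 = 2.919 μm/a
Convert to mass loss: 2.919 μm/a × 8.96 g/cm³ = 26.16 g·m⁻²·a⁻¹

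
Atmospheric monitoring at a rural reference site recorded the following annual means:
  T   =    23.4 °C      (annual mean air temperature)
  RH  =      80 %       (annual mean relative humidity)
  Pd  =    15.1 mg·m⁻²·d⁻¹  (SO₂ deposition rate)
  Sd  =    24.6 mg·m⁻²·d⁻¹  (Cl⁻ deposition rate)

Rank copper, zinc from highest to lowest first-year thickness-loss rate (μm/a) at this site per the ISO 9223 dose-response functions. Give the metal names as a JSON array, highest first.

["zinc", "copper"]

copper: f(T) = -0.080·(T−10) [T>10 °C] = -1.0720
  sulphur-dioxide contribution → 0.4122 μm/a
  chloride contribution → 1.365 μm/a
  total first-year rate 1.777 μm/a
zinc: temperature factor f = -0.071·(13.4) = -0.9514
  sulphur-dioxide contribution → 0.6522 μm/a
  chloride contribution → 1.505 μm/a
  total first-year rate 2.157 μm/a
Ordering by μm/a: zinc (2.16) > copper (1.78)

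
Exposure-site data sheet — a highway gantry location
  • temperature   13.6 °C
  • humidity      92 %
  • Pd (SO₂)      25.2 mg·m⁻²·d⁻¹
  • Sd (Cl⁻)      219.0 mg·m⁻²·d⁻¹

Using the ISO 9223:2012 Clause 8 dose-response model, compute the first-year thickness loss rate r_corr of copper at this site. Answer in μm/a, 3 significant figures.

copper: f(T) = -0.080·(T−10) [T>10 °C] = -0.2880
  Pd branch = 0.0053·Pd^0.26·e^(0.059·RH+f) = 2.094 μm/a
  Cl⁻ term: 0.01025·219.0^0.27·exp(0.036·92+0.049·13.6) = 2.347
  r_corr = 2.094 + 2.347 = 4.44 μm/a

r_corr = 4.44 μm/a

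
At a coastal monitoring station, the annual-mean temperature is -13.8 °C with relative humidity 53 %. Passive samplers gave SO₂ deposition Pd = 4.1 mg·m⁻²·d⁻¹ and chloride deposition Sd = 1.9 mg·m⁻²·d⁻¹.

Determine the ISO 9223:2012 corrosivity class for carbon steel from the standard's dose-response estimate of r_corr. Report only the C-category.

C1

carbon steel: T≤10 °C ⇒ hinge +0.150·(-13.8−10) = -3.5700
  sulphur-dioxide contribution → 0.2996 μm/a
  chloride contribution → 0.5027 μm/a
  ⇒ r_corr(carbon steel) = 0.8023 μm/a
Category bounds: 0…1.3 μm/a bracket r_corr ⇒ C1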